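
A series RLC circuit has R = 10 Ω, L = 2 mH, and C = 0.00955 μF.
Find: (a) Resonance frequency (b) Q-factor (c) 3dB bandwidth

Step 1 — Resonance: ω₀ = 1/√(LC) = 1/√(0.002·9.55e-09) = 2.288e+05 rad/s.
Step 2 — f₀ = ω₀/(2π) = 3.642e+04 Hz.
Step 3 — Series Q: Q = ω₀L/R = 2.288e+05·0.002/10 = 45.76.
Step 4 — Bandwidth: Δω = ω₀/Q = 5000 rad/s; BW = Δω/(2π) = 795.8 Hz.

(a) f₀ = 3.642e+04 Hz  (b) Q = 45.76  (c) BW = 795.8 Hz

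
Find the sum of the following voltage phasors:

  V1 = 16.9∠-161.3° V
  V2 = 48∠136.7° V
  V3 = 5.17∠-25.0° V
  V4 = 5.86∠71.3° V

Step 1 — Convert each phasor to rectangular form:
  V1 = 16.9·(cos(-161.3°) + j·sin(-161.3°)) = -16.01 - j5.418 V
  V2 = 48·(cos(136.7°) + j·sin(136.7°)) = -34.93 + j32.92 V
  V3 = 5.17·(cos(-25.0°) + j·sin(-25.0°)) = 4.686 - j2.185 V
  V4 = 5.86·(cos(71.3°) + j·sin(71.3°)) = 1.879 + j5.551 V
Step 2 — Sum components: V_total = -44.38 + j30.87 V.
Step 3 — Convert to polar: |V_total| = 54.06 V, ∠V_total = 145.2°.

V_total = 54.06∠145.2° V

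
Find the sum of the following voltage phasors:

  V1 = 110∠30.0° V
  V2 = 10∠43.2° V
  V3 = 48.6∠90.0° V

Step 1 — Convert each phasor to rectangular form:
  V1 = 110·(cos(30.0°) + j·sin(30.0°)) = 95.26 + j55 V
  V2 = 10·(cos(43.2°) + j·sin(43.2°)) = 7.29 + j6.845 V
  V3 = 48.6·(cos(90.0°) + j·sin(90.0°)) = 0 + j48.6 V
Step 2 — Sum components: V_total = 102.6 + j110.4 V.
Step 3 — Convert to polar: |V_total| = 150.7 V, ∠V_total = 47.1°.

V_total = 150.7∠47.1° V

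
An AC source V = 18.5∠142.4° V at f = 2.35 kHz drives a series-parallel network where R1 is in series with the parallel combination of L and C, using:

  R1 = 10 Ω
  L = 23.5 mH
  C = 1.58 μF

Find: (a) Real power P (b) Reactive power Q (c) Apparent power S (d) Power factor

Step 1 — Angular frequency: ω = 2π·f = 2π·2350 = 1.477e+04 rad/s.
Step 2 — Component impedances:
  R1: Z = R = 10 Ω
  L: Z = jωL = j·1.477e+04·0.0235 = 0 + j347 Ω
  C: Z = 1/(jωC) = -j/(ω·C) = 0 - j42.86 Ω
Step 3 — Parallel branch: L || C = 1/(1/L + 1/C) = 0 - j48.91 Ω.
Step 4 — Series with R1: Z_total = R1 + (L || C) = 10 - j48.91 Ω = 49.92∠-78.4° Ω.
Step 5 — Source phasor: V = 18.5∠142.4° V = -14.66 + j11.29 V.
Step 6 — Current: I = V / Z = -0.2804 - j0.2424 A = 0.3706∠-139.2° A.
Step 7 — Complex power: S = V·I* = 1.374 - j6.717 VA.
Step 8 — Real power: P = Re(S) = 1.374 W.
Step 9 — Reactive power: Q = Im(S) = -6.717 VAR.
Step 10 — Apparent power: |S| = 6.856 VA.
Step 11 — Power factor: PF = P/|S| = 0.2003 (leading).

(a) P = 1.374 W  (b) Q = -6.717 VAR  (c) S = 6.856 VA  (d) PF = 0.2003 (leading)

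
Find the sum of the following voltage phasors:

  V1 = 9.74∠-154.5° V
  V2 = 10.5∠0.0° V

Step 1 — Convert each phasor to rectangular form:
  V1 = 9.74·(cos(-154.5°) + j·sin(-154.5°)) = -8.791 - j4.193 V
  V2 = 10.5·(cos(0.0°) + j·sin(0.0°)) = 10.5 V
Step 2 — Sum components: V_total = 1.709 - j4.193 V.
Step 3 — Convert to polar: |V_total| = 4.528 V, ∠V_total = -67.8°.

V_total = 4.528∠-67.8° V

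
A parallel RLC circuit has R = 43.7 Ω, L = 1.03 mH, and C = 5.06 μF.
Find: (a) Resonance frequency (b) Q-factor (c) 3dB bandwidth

Step 1 — Resonance: ω₀ = 1/√(LC) = 1/√(0.00103·5.06e-06) = 1.385e+04 rad/s.
Step 2 — f₀ = ω₀/(2π) = 2205 Hz.
Step 3 — Parallel Q: Q = R/(ω₀L) = 43.7/(1.385e+04·0.00103) = 3.063.
Step 4 — Bandwidth: Δω = ω₀/Q = 4522 rad/s; BW = Δω/(2π) = 719.8 Hz.

(a) f₀ = 2205 Hz  (b) Q = 3.063  (c) BW = 719.8 Hz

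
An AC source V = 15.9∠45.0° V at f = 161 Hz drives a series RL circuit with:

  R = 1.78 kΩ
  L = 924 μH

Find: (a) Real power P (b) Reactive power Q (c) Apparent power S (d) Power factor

Step 1 — Angular frequency: ω = 2π·f = 2π·161 = 1012 rad/s.
Step 2 — Component impedances:
  R: Z = R = 1780 Ω
  L: Z = jωL = j·1012·0.000924 = 0 + j0.9347 Ω
Step 3 — Series combination: Z_total = R + L = 1780 + j0.9347 Ω = 1780∠0.0° Ω.
Step 4 — Source phasor: V = 15.9∠45.0° V = 11.24 + j11.24 V.
Step 5 — Current: I = V / Z = 0.00632 + j0.006313 A = 0.008933∠45.0° A.
Step 6 — Complex power: S = V·I* = 0.142 + j7.458e-05 VA.
Step 7 — Real power: P = Re(S) = 0.142 W.
Step 8 — Reactive power: Q = Im(S) = 7.458e-05 VAR.
Step 9 — Apparent power: |S| = 0.142 VA.
Step 10 — Power factor: PF = P/|S| = 1 (lagging).

(a) P = 0.142 W  (b) Q = 7.458e-05 VAR  (c) S = 0.142 VA  (d) PF = 1 (lagging)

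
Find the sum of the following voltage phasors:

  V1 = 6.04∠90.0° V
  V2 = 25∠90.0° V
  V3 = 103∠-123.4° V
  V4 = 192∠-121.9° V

Step 1 — Convert each phasor to rectangular form:
  V1 = 6.04·(cos(90.0°) + j·sin(90.0°)) = 0 + j6.04 V
  V2 = 25·(cos(90.0°) + j·sin(90.0°)) = 0 + j25 V
  V3 = 103·(cos(-123.4°) + j·sin(-123.4°)) = -56.7 - j85.99 V
  V4 = 192·(cos(-121.9°) + j·sin(-121.9°)) = -101.5 - j163 V
Step 2 — Sum components: V_total = -158.2 - j218 V.
Step 3 — Convert to polar: |V_total| = 269.3 V, ∠V_total = -126.0°.

V_total = 269.3∠-126.0° V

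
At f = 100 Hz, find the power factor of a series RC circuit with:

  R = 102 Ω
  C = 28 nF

Step 1 — Angular frequency: ω = 2π·f = 2π·100 = 628.3 rad/s.
Step 2 — Component impedances:
  R: Z = R = 102 Ω
  C: Z = 1/(jωC) = -j/(ω·C) = 0 - j5.684e+04 Ω
Step 3 — Series combination: Z_total = R + C = 102 - j5.684e+04 Ω = 5.684e+04∠-89.9° Ω.
Step 4 — Power factor: PF = cos(φ) = Re(Z)/|Z| = 102/56841 = 0.001794.
Step 5 — Type: Im(Z) = -5.684e+04 ⇒ leading (phase φ = -89.9°).

PF = 0.001794 (leading, φ = -89.9°)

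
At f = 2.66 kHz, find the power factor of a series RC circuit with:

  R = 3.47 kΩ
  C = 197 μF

Step 1 — Angular frequency: ω = 2π·f = 2π·2660 = 1.671e+04 rad/s.
Step 2 — Component impedances:
  R: Z = R = 3470 Ω
  C: Z = 1/(jωC) = -j/(ω·C) = 0 - j0.3037 Ω
Step 3 — Series combination: Z_total = R + C = 3470 - j0.3037 Ω = 3470∠-0.0° Ω.
Step 4 — Power factor: PF = cos(φ) = Re(Z)/|Z| = 3470/3470 = 1.
Step 5 — Type: Im(Z) = -0.3037 ⇒ leading (phase φ = -0.0°).

PF = 1 (leading, φ = -0.0°)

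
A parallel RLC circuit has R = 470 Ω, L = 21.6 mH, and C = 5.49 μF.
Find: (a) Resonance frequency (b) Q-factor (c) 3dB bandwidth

Step 1 — Resonance: ω₀ = 1/√(LC) = 1/√(0.0216·5.49e-06) = 2904 rad/s.
Step 2 — f₀ = ω₀/(2π) = 462.2 Hz.
Step 3 — Parallel Q: Q = R/(ω₀L) = 470/(2904·0.0216) = 7.493.
Step 4 — Bandwidth: Δω = ω₀/Q = 387.6 rad/s; BW = Δω/(2π) = 61.68 Hz.

(a) f₀ = 462.2 Hz  (b) Q = 7.493  (c) BW = 61.68 Hz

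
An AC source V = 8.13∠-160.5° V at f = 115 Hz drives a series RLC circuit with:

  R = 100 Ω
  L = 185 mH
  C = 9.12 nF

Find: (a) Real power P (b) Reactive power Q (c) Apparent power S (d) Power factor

Step 1 — Angular frequency: ω = 2π·f = 2π·115 = 722.6 rad/s.
Step 2 — Component impedances:
  R: Z = R = 100 Ω
  L: Z = jωL = j·722.6·0.185 = 0 + j133.7 Ω
  C: Z = 1/(jωC) = -j/(ω·C) = 0 - j1.517e+05 Ω
Step 3 — Series combination: Z_total = R + L + C = 100 - j1.516e+05 Ω = 1.516e+05∠-90.0° Ω.
Step 4 — Source phasor: V = 8.13∠-160.5° V = -7.664 - j2.714 V.
Step 5 — Current: I = V / Z = 1.787e-05 - j5.056e-05 A = 5.362e-05∠-70.5° A.
Step 6 — Complex power: S = V·I* = 2.875e-07 - j0.0004359 VA.
Step 7 — Real power: P = Re(S) = 2.875e-07 W.
Step 8 — Reactive power: Q = Im(S) = -0.0004359 VAR.
Step 9 — Apparent power: |S| = 0.0004359 VA.
Step 10 — Power factor: PF = P/|S| = 0.0006596 (leading).

(a) P = 2.875e-07 W  (b) Q = -0.0004359 VAR  (c) S = 0.0004359 VA  (d) PF = 0.0006596 (leading)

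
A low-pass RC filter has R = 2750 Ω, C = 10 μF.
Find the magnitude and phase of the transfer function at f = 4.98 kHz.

Step 1 — Angular frequency: ω = 2π·4980 = 3.129e+04 rad/s.
Step 2 — Transfer function: H(jω) = 1/(1 + jωRC).
Step 3 — Denominator: 1 + jωRC = 1 + j·3.129e+04·2750·1e-05 = 1 + j860.5.
Step 4 — H = 1.351e-06 - j0.001162.
Step 5 — Magnitude: |H| = 0.001162 (-58.7 dB); phase: φ = -89.9°.

|H| = 0.001162 (-58.7 dB), φ = -89.9°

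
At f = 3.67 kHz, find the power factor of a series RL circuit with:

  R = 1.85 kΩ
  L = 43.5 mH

Step 1 — Angular frequency: ω = 2π·f = 2π·3670 = 2.306e+04 rad/s.
Step 2 — Component impedances:
  R: Z = R = 1850 Ω
  L: Z = jωL = j·2.306e+04·0.0435 = 0 + j1003 Ω
Step 3 — Series combination: Z_total = R + L = 1850 + j1003 Ω = 2104∠28.5° Ω.
Step 4 — Power factor: PF = cos(φ) = Re(Z)/|Z| = 1850/2104.4 = 0.8791.
Step 5 — Type: Im(Z) = 1003 ⇒ lagging (phase φ = 28.5°).

PF = 0.8791 (lagging, φ = 28.5°)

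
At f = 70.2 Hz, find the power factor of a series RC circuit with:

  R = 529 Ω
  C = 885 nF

Step 1 — Angular frequency: ω = 2π·f = 2π·70.2 = 441.1 rad/s.
Step 2 — Component impedances:
  R: Z = R = 529 Ω
  C: Z = 1/(jωC) = -j/(ω·C) = 0 - j2562 Ω
Step 3 — Series combination: Z_total = R + C = 529 - j2562 Ω = 2616∠-78.3° Ω.
Step 4 — Power factor: PF = cos(φ) = Re(Z)/|Z| = 529/2616 = 0.2022.
Step 5 — Type: Im(Z) = -2562 ⇒ leading (phase φ = -78.3°).

PF = 0.2022 (leading, φ = -78.3°)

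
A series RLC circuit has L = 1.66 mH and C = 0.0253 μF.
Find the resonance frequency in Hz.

Step 1 — Resonance condition Im(Z)=0 gives ω₀ = 1/√(LC).
Step 2 — ω₀ = 1/√(0.00166·2.53e-08) = 1.543e+05 rad/s.
Step 3 — f₀ = ω₀/(2π) = 2.456e+04 Hz.

f₀ = 2.456e+04 Hz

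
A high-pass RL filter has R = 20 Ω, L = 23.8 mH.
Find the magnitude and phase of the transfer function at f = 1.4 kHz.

Step 1 — Angular frequency: ω = 2π·1400 = 8796 rad/s.
Step 2 — Transfer function: H(jω) = jωL/(R + jωL).
Step 3 — Numerator jωL = j·209.4; denominator R + jωL = 20 + j209.4.
Step 4 — H = 0.991 + j0.09467.
Step 5 — Magnitude: |H| = 0.9955 (-0.0 dB); phase: φ = 5.5°.

|H| = 0.9955 (-0.0 dB), φ = 5.5°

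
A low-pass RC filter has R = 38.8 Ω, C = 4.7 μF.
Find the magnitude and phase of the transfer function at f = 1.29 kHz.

Step 1 — Angular frequency: ω = 2π·1290 = 8105 rad/s.
Step 2 — Transfer function: H(jω) = 1/(1 + jωRC).
Step 3 — Denominator: 1 + jωRC = 1 + j·8105·38.8·4.7e-06 = 1 + j1.478.
Step 4 — H = 0.314 - j0.4641.
Step 5 — Magnitude: |H| = 0.5604 (-5.0 dB); phase: φ = -55.9°.

|H| = 0.5604 (-5.0 dB), φ = -55.9°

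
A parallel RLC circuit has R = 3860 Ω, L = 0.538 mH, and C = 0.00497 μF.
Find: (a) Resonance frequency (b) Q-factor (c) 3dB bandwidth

Step 1 — Resonance: ω₀ = 1/√(LC) = 1/√(0.000538·4.97e-09) = 6.115e+05 rad/s.
Step 2 — f₀ = ω₀/(2π) = 9.733e+04 Hz.
Step 3 — Parallel Q: Q = R/(ω₀L) = 3860/(6.115e+05·0.000538) = 11.73.
Step 4 — Bandwidth: Δω = ω₀/Q = 5.213e+04 rad/s; BW = Δω/(2π) = 8296 Hz.

(a) f₀ = 9.733e+04 Hz  (b) Q = 11.73  (c) BW = 8296 Hz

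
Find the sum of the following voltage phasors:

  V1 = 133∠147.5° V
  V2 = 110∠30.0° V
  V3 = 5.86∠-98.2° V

Step 1 — Convert each phasor to rectangular form:
  V1 = 133·(cos(147.5°) + j·sin(147.5°)) = -112.2 + j71.46 V
  V2 = 110·(cos(30.0°) + j·sin(30.0°)) = 95.26 + j55 V
  V3 = 5.86·(cos(-98.2°) + j·sin(-98.2°)) = -0.8358 - j5.8 V
Step 2 — Sum components: V_total = -17.74 + j120.7 V.
Step 3 — Convert to polar: |V_total| = 122 V, ∠V_total = 98.4°.

V_total = 122∠98.4° V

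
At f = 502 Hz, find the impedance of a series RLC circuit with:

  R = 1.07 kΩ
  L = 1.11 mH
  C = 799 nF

Step 1 — Angular frequency: ω = 2π·f = 2π·502 = 3154 rad/s.
Step 2 — Component impedances:
  R: Z = R = 1070 Ω
  L: Z = jωL = j·3154·0.00111 = 0 + j3.501 Ω
  C: Z = 1/(jωC) = -j/(ω·C) = 0 - j396.8 Ω
Step 3 — Series combination: Z_total = R + L + C = 1070 - j393.3 Ω = 1140∠-20.2° Ω.

Z = 1070 - j393.3 Ω = 1140∠-20.2° Ω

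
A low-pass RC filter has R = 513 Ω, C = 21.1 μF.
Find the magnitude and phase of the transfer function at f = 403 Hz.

Step 1 — Angular frequency: ω = 2π·403 = 2532 rad/s.
Step 2 — Transfer function: H(jω) = 1/(1 + jωRC).
Step 3 — Denominator: 1 + jωRC = 1 + j·2532·513·2.11e-05 = 1 + j27.41.
Step 4 — H = 0.001329 - j0.03644.
Step 5 — Magnitude: |H| = 0.03646 (-28.8 dB); phase: φ = -87.9°.

|H| = 0.03646 (-28.8 dB), φ = -87.9°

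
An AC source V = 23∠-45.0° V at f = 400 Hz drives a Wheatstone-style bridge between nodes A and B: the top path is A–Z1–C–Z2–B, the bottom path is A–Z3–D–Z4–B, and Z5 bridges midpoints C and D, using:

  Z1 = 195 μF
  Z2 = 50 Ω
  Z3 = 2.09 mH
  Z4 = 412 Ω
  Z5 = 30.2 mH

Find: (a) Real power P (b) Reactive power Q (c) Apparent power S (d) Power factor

Step 1 — Angular frequency: ω = 2π·f = 2π·400 = 2513 rad/s.
Step 2 — Component impedances:
  Z1: Z = 1/(jωC) = -j/(ω·C) = 0 - j2.04 Ω
  Z2: Z = R = 50 Ω
  Z3: Z = jωL = j·2513·0.00209 = 0 + j5.253 Ω
  Z4: Z = R = 412 Ω
  Z5: Z = jωL = j·2513·0.0302 = 0 + j75.9 Ω
Step 3 — Bridge requires nodal analysis (the Z5 bridge couples midpoints C and D, so the two paths cannot be reduced to a simple series/parallel combination). Setting node B to ground and injecting 1 A at node A, the 3-node admittance system at A, C, D solves to V_A = Z_AB = 44.6 - j1.633 Ω = 44.63∠-2.1° Ω.
Step 4 — Source phasor: V = 23∠-45.0° V = 16.26 - j16.26 V.
Step 5 — Current: I = V / Z = 0.3775 - j0.3508 A = 0.5153∠-42.9° A.
Step 6 — Complex power: S = V·I* = 11.85 - j0.4338 VA.
Step 7 — Real power: P = Re(S) = 11.85 W.
Step 8 — Reactive power: Q = Im(S) = -0.4338 VAR.
Step 9 — Apparent power: |S| = 11.85 VA.
Step 10 — Power factor: PF = P/|S| = 0.9993 (leading).

(a) P = 11.85 W  (b) Q = -0.4338 VAR  (c) S = 11.85 VA  (d) PF = 0.9993 (leading)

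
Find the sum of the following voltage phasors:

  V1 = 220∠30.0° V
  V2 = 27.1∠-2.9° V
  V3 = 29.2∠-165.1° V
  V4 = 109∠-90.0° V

Step 1 — Convert each phasor to rectangular form:
  V1 = 220·(cos(30.0°) + j·sin(30.0°)) = 190.5 + j110 V
  V2 = 27.1·(cos(-2.9°) + j·sin(-2.9°)) = 27.07 - j1.371 V
  V3 = 29.2·(cos(-165.1°) + j·sin(-165.1°)) = -28.22 - j7.508 V
  V4 = 109·(cos(-90.0°) + j·sin(-90.0°)) = 0 - j109 V
Step 2 — Sum components: V_total = 189.4 - j7.879 V.
Step 3 — Convert to polar: |V_total| = 189.5 V, ∠V_total = -2.4°.

V_total = 189.5∠-2.4° V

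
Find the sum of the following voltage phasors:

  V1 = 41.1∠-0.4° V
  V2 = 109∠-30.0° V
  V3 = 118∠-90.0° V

Step 1 — Convert each phasor to rectangular form:
  V1 = 41.1·(cos(-0.4°) + j·sin(-0.4°)) = 41.1 - j0.2869 V
  V2 = 109·(cos(-30.0°) + j·sin(-30.0°)) = 94.4 - j54.5 V
  V3 = 118·(cos(-90.0°) + j·sin(-90.0°)) = 0 - j118 V
Step 2 — Sum components: V_total = 135.5 - j172.8 V.
Step 3 — Convert to polar: |V_total| = 219.6 V, ∠V_total = -51.9°.

V_total = 219.6∠-51.9° V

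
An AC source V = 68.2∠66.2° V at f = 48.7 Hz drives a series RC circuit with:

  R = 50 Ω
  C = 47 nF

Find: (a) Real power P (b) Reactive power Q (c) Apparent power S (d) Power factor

Step 1 — Angular frequency: ω = 2π·f = 2π·48.7 = 306 rad/s.
Step 2 — Component impedances:
  R: Z = R = 50 Ω
  C: Z = 1/(jωC) = -j/(ω·C) = 0 - j6.953e+04 Ω
Step 3 — Series combination: Z_total = R + C = 50 - j6.953e+04 Ω = 6.953e+04∠-90.0° Ω.
Step 4 — Source phasor: V = 68.2∠66.2° V = 27.52 + j62.4 V.
Step 5 — Current: I = V / Z = -0.0008971 + j0.0003965 A = 0.0009808∠156.2° A.
Step 6 — Complex power: S = V·I* = 4.81e-05 - j0.06689 VA.
Step 7 — Real power: P = Re(S) = 4.81e-05 W.
Step 8 — Reactive power: Q = Im(S) = -0.06689 VAR.
Step 9 — Apparent power: |S| = 0.06689 VA.
Step 10 — Power factor: PF = P/|S| = 0.0007191 (leading).

(a) P = 4.81e-05 W  (b) Q = -0.06689 VAR  (c) S = 0.06689 VA  (d) PF = 0.0007191 (leading)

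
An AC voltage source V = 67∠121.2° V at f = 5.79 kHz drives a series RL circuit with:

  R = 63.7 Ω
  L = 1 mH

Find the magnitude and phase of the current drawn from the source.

Step 1 — Angular frequency: ω = 2π·f = 2π·5790 = 3.638e+04 rad/s.
Step 2 — Component impedances:
  R: Z = R = 63.7 Ω
  L: Z = jωL = j·3.638e+04·0.001 = 0 + j36.38 Ω
Step 3 — Series combination: Z_total = R + L = 63.7 + j36.38 Ω = 73.36∠29.7° Ω.
Step 4 — Source phasor: V = 67∠121.2° V = -34.71 + j57.31 V.
Step 5 — Ohm's law: I = V / Z_total = (-34.71 + j57.31) / (63.7 + j36.38) = -0.02341 + j0.913 A.
Step 6 — Convert to polar: |I| = 0.9133 A, ∠I = 91.5°.

I = 0.9133∠91.5° A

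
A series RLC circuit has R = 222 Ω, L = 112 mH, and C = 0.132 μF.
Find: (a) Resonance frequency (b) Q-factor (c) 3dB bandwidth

Step 1 — Resonance: ω₀ = 1/√(LC) = 1/√(0.112·1.32e-07) = 8224 rad/s.
Step 2 — f₀ = ω₀/(2π) = 1309 Hz.
Step 3 — Series Q: Q = ω₀L/R = 8224·0.112/222 = 4.149.
Step 4 — Bandwidth: Δω = ω₀/Q = 1982 rad/s; BW = Δω/(2π) = 315.5 Hz.

(a) f₀ = 1309 Hz  (b) Q = 4.149  (c) BW = 315.5 Hz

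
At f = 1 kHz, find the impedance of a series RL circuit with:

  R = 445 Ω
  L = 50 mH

Step 1 — Angular frequency: ω = 2π·f = 2π·1000 = 6283 rad/s.
Step 2 — Component impedances:
  R: Z = R = 445 Ω
  L: Z = jωL = j·6283·0.05 = 0 + j314.2 Ω
Step 3 — Series combination: Z_total = R + L = 445 + j314.2 Ω = 544.7∠35.2° Ω.

Z = 445 + j314.2 Ω = 544.7∠35.2° Ω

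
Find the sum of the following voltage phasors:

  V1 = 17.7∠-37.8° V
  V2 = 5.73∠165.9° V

Step 1 — Convert each phasor to rectangular form:
  V1 = 17.7·(cos(-37.8°) + j·sin(-37.8°)) = 13.99 - j10.85 V
  V2 = 5.73·(cos(165.9°) + j·sin(165.9°)) = -5.557 + j1.396 V
Step 2 — Sum components: V_total = 8.428 - j9.453 V.
Step 3 — Convert to polar: |V_total| = 12.66 V, ∠V_total = -48.3°.

V_total = 12.66∠-48.3° V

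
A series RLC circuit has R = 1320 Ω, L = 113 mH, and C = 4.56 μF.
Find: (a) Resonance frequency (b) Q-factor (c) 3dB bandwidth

Step 1 — Resonance: ω₀ = 1/√(LC) = 1/√(0.113·4.56e-06) = 1393 rad/s.
Step 2 — f₀ = ω₀/(2π) = 221.7 Hz.
Step 3 — Series Q: Q = ω₀L/R = 1393·0.113/1320 = 0.1193.
Step 4 — Bandwidth: Δω = ω₀/Q = 1.168e+04 rad/s; BW = Δω/(2π) = 1859 Hz.

(a) f₀ = 221.7 Hz  (b) Q = 0.1193  (c) BW = 1859 Hz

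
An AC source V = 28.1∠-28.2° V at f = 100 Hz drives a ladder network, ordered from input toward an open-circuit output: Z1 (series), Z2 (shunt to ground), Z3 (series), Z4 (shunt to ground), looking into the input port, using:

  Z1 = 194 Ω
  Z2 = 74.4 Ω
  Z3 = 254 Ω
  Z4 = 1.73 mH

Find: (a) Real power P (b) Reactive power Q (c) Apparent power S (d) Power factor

Step 1 — Angular frequency: ω = 2π·f = 2π·100 = 628.3 rad/s.
Step 2 — Component impedances:
  Z1: Z = R = 194 Ω
  Z2: Z = R = 74.4 Ω
  Z3: Z = R = 254 Ω
  Z4: Z = jωL = j·628.3·0.00173 = 0 + j1.087 Ω
Step 3 — Ladder network (open output): work backward from the far end, alternating series and parallel combinations. Z_in = 251.5 + j0.05579 Ω = 251.5∠0.0° Ω.
Step 4 — Source phasor: V = 28.1∠-28.2° V = 24.76 - j13.28 V.
Step 5 — Current: I = V / Z = 0.09844 - j0.05281 A = 0.1117∠-28.2° A.
Step 6 — Complex power: S = V·I* = 3.139 + j0.0006962 VA.
Step 7 — Real power: P = Re(S) = 3.139 W.
Step 8 — Reactive power: Q = Im(S) = 0.0006962 VAR.
Step 9 — Apparent power: |S| = 3.139 VA.
Step 10 — Power factor: PF = P/|S| = 1 (lagging).

(a) P = 3.139 W  (b) Q = 0.0006962 VAR  (c) S = 3.139 VA  (d) PF = 1 (lagging)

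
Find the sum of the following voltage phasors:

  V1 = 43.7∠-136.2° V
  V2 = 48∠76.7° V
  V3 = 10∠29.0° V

Step 1 — Convert each phasor to rectangular form:
  V1 = 43.7·(cos(-136.2°) + j·sin(-136.2°)) = -31.54 - j30.25 V
  V2 = 48·(cos(76.7°) + j·sin(76.7°)) = 11.04 + j46.71 V
  V3 = 10·(cos(29.0°) + j·sin(29.0°)) = 8.746 + j4.848 V
Step 2 — Sum components: V_total = -11.75 + j21.31 V.
Step 3 — Convert to polar: |V_total| = 24.34 V, ∠V_total = 118.9°.

V_total = 24.34∠118.9° V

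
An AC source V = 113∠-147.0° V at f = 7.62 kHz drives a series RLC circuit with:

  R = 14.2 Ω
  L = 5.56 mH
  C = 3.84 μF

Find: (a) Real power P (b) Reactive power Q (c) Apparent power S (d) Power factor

Step 1 — Angular frequency: ω = 2π·f = 2π·7620 = 4.788e+04 rad/s.
Step 2 — Component impedances:
  R: Z = R = 14.2 Ω
  L: Z = jωL = j·4.788e+04·0.00556 = 0 + j266.2 Ω
  C: Z = 1/(jωC) = -j/(ω·C) = 0 - j5.439 Ω
Step 3 — Series combination: Z_total = R + L + C = 14.2 + j260.8 Ω = 261.1∠86.9° Ω.
Step 4 — Source phasor: V = 113∠-147.0° V = -94.77 - j61.54 V.
Step 5 — Current: I = V / Z = -0.2551 + j0.3495 A = 0.4327∠126.1° A.
Step 6 — Complex power: S = V·I* = 2.659 + j48.82 VA.
Step 7 — Real power: P = Re(S) = 2.659 W.
Step 8 — Reactive power: Q = Im(S) = 48.82 VAR.
Step 9 — Apparent power: |S| = 48.9 VA.
Step 10 — Power factor: PF = P/|S| = 0.05438 (lagging).

(a) P = 2.659 W  (b) Q = 48.82 VAR  (c) S = 48.9 VA  (d) PF = 0.05438 (lagging)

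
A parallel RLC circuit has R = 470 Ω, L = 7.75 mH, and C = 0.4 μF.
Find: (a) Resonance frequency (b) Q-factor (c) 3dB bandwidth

Step 1 — Resonance: ω₀ = 1/√(LC) = 1/√(0.00775·4e-07) = 1.796e+04 rad/s.
Step 2 — f₀ = ω₀/(2π) = 2859 Hz.
Step 3 — Parallel Q: Q = R/(ω₀L) = 470/(1.796e+04·0.00775) = 3.377.
Step 4 — Bandwidth: Δω = ω₀/Q = 5319 rad/s; BW = Δω/(2π) = 846.6 Hz.

(a) f₀ = 2859 Hz  (b) Q = 3.377  (c) BW = 846.6 Hz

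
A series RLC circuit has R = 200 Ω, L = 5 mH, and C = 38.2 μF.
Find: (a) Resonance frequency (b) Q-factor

Step 1 — Resonance condition Im(Z)=0 gives ω₀ = 1/√(LC).
Step 2 — ω₀ = 1/√(0.005·3.82e-05) = 2288 rad/s.
Step 3 — f₀ = ω₀/(2π) = 364.2 Hz.
Step 4 — Series Q: Q = ω₀L/R = 2288·0.005/200 = 0.0572.

(a) f₀ = 364.2 Hz  (b) Q = 0.0572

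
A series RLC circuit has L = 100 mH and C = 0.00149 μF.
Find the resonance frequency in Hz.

Step 1 — Resonance condition Im(Z)=0 gives ω₀ = 1/√(LC).
Step 2 — ω₀ = 1/√(0.1·1.49e-09) = 8.192e+04 rad/s.
Step 3 — f₀ = ω₀/(2π) = 1.304e+04 Hz.

f₀ = 1.304e+04 Hz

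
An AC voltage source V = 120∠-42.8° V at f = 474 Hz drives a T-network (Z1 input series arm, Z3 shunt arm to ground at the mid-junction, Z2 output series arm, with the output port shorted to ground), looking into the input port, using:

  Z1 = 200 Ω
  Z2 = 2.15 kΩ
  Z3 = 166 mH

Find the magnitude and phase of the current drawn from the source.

Step 1 — Angular frequency: ω = 2π·f = 2π·474 = 2978 rad/s.
Step 2 — Component impedances:
  Z1: Z = R = 200 Ω
  Z2: Z = R = 2150 Ω
  Z3: Z = jωL = j·2978·0.166 = 0 + j494.4 Ω
Step 3 — With the output port shorted to ground, the output series arm Z2 runs from the junction to ground; the shunt arm Z3 also runs from the junction to ground. They appear in parallel: Z3 || Z2 = 108 + j469.6 Ω.
Step 4 — Series with input arm Z1: Z_in = Z1 + (Z3 || Z2) = 308 + j469.6 Ω = 561.5∠56.7° Ω.
Step 5 — Source phasor: V = 120∠-42.8° V = 88.05 - j81.53 V.
Step 6 — Ohm's law: I = V / Z_total = (88.05 - j81.53) / (308 + j469.6) = -0.03542 - j0.2107 A.
Step 7 — Convert to polar: |I| = 0.2137 A, ∠I = -99.5°.

I = 0.2137∠-99.5° A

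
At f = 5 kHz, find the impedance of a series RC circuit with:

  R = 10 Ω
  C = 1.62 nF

Step 1 — Angular frequency: ω = 2π·f = 2π·5000 = 3.142e+04 rad/s.
Step 2 — Component impedances:
  R: Z = R = 10 Ω
  C: Z = 1/(jωC) = -j/(ω·C) = 0 - j1.965e+04 Ω
Step 3 — Series combination: Z_total = R + C = 10 - j1.965e+04 Ω = 1.965e+04∠-90.0° Ω.

Z = 10 - j1.965e+04 Ω = 1.965e+04∠-90.0° Ω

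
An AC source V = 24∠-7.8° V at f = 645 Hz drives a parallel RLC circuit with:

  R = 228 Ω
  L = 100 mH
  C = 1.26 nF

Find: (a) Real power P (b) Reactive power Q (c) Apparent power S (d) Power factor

Step 1 — Angular frequency: ω = 2π·f = 2π·645 = 4053 rad/s.
Step 2 — Component impedances:
  R: Z = R = 228 Ω
  L: Z = jωL = j·4053·0.1 = 0 + j405.3 Ω
  C: Z = 1/(jωC) = -j/(ω·C) = 0 - j1.958e+05 Ω
Step 3 — Parallel combination: 1/Z_total = 1/R + 1/L + 1/C; Z_total = 173.4 + j97.33 Ω = 198.8∠29.3° Ω.
Step 4 — Source phasor: V = 24∠-7.8° V = 23.78 - j3.257 V.
Step 5 — Current: I = V / Z = 0.09627 - j0.07284 A = 0.1207∠-37.1° A.
Step 6 — Complex power: S = V·I* = 2.526 + j1.418 VA.
Step 7 — Real power: P = Re(S) = 2.526 W.
Step 8 — Reactive power: Q = Im(S) = 1.418 VAR.
Step 9 — Apparent power: |S| = 2.897 VA.
Step 10 — Power factor: PF = P/|S| = 0.872 (lagging).

(a) P = 2.526 W  (b) Q = 1.418 VAR  (c) S = 2.897 VA  (d) PF = 0.872 (lagging)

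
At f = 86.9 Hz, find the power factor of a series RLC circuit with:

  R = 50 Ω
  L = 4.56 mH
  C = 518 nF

Step 1 — Angular frequency: ω = 2π·f = 2π·86.9 = 546 rad/s.
Step 2 — Component impedances:
  R: Z = R = 50 Ω
  L: Z = jωL = j·546·0.00456 = 0 + j2.49 Ω
  C: Z = 1/(jωC) = -j/(ω·C) = 0 - j3536 Ω
Step 3 — Series combination: Z_total = R + L + C = 50 - j3533 Ω = 3534∠-89.2° Ω.
Step 4 — Power factor: PF = cos(φ) = Re(Z)/|Z| = 50/3534 = 0.01415.
Step 5 — Type: Im(Z) = -3533 ⇒ leading (phase φ = -89.2°).

PF = 0.01415 (leading, φ = -89.2°)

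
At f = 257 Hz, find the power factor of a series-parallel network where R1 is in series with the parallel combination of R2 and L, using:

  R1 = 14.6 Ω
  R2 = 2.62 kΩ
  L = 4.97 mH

Step 1 — Angular frequency: ω = 2π·f = 2π·257 = 1615 rad/s.
Step 2 — Component impedances:
  R1: Z = R = 14.6 Ω
  R2: Z = R = 2620 Ω
  L: Z = jωL = j·1615·0.00497 = 0 + j8.025 Ω
Step 3 — Parallel branch: R2 || L = 1/(1/R2 + 1/L) = 0.02458 + j8.025 Ω.
Step 4 — Series with R1: Z_total = R1 + (R2 || L) = 14.62 + j8.025 Ω = 16.68∠28.8° Ω.
Step 5 — Power factor: PF = cos(φ) = Re(Z)/|Z| = 14.625/16.682 = 0.8767.
Step 6 — Type: Im(Z) = 8.025 ⇒ lagging (phase φ = 28.8°).

PF = 0.8767 (lagging, φ = 28.8°)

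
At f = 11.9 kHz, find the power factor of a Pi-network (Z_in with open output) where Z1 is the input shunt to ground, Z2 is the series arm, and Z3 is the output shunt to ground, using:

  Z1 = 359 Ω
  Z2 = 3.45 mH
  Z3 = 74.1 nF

Step 1 — Angular frequency: ω = 2π·f = 2π·1.19e+04 = 7.477e+04 rad/s.
Step 2 — Component impedances:
  Z1: Z = R = 359 Ω
  Z2: Z = jωL = j·7.477e+04·0.00345 = 0 + j258 Ω
  Z3: Z = 1/(jωC) = -j/(ω·C) = 0 - j180.5 Ω
Step 3 — With open output, the series arm Z2 and the output shunt Z3 appear in series to ground: Z2 + Z3 = 0 + j77.47 Ω.
Step 4 — Parallel with input shunt Z1: Z_in = Z1 || (Z2 + Z3) = 15.97 + j74.02 Ω = 75.72∠77.8° Ω.
Step 5 — Power factor: PF = cos(φ) = Re(Z)/|Z| = 15.97/75.72 = 0.2109.
Step 6 — Type: Im(Z) = 74.02 ⇒ lagging (phase φ = 77.8°).

PF = 0.2109 (lagging, φ = 77.8°)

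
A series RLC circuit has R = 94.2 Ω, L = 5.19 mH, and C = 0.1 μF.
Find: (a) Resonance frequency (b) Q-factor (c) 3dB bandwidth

Step 1 — Resonance: ω₀ = 1/√(LC) = 1/√(0.00519·1e-07) = 4.39e+04 rad/s.
Step 2 — f₀ = ω₀/(2π) = 6986 Hz.
Step 3 — Series Q: Q = ω₀L/R = 4.39e+04·0.00519/94.2 = 2.418.
Step 4 — Bandwidth: Δω = ω₀/Q = 1.815e+04 rad/s; BW = Δω/(2π) = 2889 Hz.

(a) f₀ = 6986 Hz  (b) Q = 2.418  (c) BW = 2889 Hz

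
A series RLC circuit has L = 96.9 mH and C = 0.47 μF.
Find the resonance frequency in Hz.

Step 1 — Resonance condition Im(Z)=0 gives ω₀ = 1/√(LC).
Step 2 — ω₀ = 1/√(0.0969·4.7e-07) = 4686 rad/s.
Step 3 — f₀ = ω₀/(2π) = 745.8 Hz.

f₀ = 745.8 Hz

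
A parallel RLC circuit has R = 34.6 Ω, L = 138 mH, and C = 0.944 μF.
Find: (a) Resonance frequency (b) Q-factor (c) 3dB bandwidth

Step 1 — Resonance: ω₀ = 1/√(LC) = 1/√(0.138·9.44e-07) = 2771 rad/s.
Step 2 — f₀ = ω₀/(2π) = 441 Hz.
Step 3 — Parallel Q: Q = R/(ω₀L) = 34.6/(2771·0.138) = 0.09049.
Step 4 — Bandwidth: Δω = ω₀/Q = 3.062e+04 rad/s; BW = Δω/(2π) = 4873 Hz.

(a) f₀ = 441 Hz  (b) Q = 0.09049  (c) BW = 4873 Hz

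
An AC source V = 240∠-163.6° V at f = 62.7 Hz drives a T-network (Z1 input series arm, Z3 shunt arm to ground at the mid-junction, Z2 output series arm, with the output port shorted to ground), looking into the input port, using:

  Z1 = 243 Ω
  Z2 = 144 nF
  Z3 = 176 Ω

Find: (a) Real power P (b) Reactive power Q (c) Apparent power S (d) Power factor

Step 1 — Angular frequency: ω = 2π·f = 2π·62.7 = 394 rad/s.
Step 2 — Component impedances:
  Z1: Z = R = 243 Ω
  Z2: Z = 1/(jωC) = -j/(ω·C) = 0 - j1.763e+04 Ω
  Z3: Z = R = 176 Ω
Step 3 — With the output port shorted to ground, the output series arm Z2 runs from the junction to ground; the shunt arm Z3 also runs from the junction to ground. They appear in parallel: Z3 || Z2 = 176 - j1.757 Ω.
Step 4 — Series with input arm Z1: Z_in = Z1 + (Z3 || Z2) = 419 - j1.757 Ω = 419∠-0.2° Ω.
Step 5 — Source phasor: V = 240∠-163.6° V = -230.2 - j67.76 V.
Step 6 — Current: I = V / Z = -0.5488 - j0.164 A = 0.5728∠-163.4° A.
Step 7 — Complex power: S = V·I* = 137.5 - j0.5765 VA.
Step 8 — Real power: P = Re(S) = 137.5 W.
Step 9 — Reactive power: Q = Im(S) = -0.5765 VAR.
Step 10 — Apparent power: |S| = 137.5 VA.
Step 11 — Power factor: PF = P/|S| = 1 (leading).

(a) P = 137.5 W  (b) Q = -0.5765 VAR  (c) S = 137.5 VA  (d) PF = 1 (leading)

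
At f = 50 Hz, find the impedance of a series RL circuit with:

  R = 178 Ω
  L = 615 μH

Step 1 — Angular frequency: ω = 2π·f = 2π·50 = 314.2 rad/s.
Step 2 — Component impedances:
  R: Z = R = 178 Ω
  L: Z = jωL = j·314.2·0.000615 = 0 + j0.1932 Ω
Step 3 — Series combination: Z_total = R + L = 178 + j0.1932 Ω = 178∠0.1° Ω.

Z = 178 + j0.1932 Ω = 178∠0.1° Ω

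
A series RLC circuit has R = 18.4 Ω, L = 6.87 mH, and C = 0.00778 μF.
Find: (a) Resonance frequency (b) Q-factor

Step 1 — Resonance condition Im(Z)=0 gives ω₀ = 1/√(LC).
Step 2 — ω₀ = 1/√(0.00687·7.78e-09) = 1.368e+05 rad/s.
Step 3 — f₀ = ω₀/(2π) = 2.177e+04 Hz.
Step 4 — Series Q: Q = ω₀L/R = 1.368e+05·0.00687/18.4 = 51.07.

(a) f₀ = 2.177e+04 Hz  (b) Q = 51.07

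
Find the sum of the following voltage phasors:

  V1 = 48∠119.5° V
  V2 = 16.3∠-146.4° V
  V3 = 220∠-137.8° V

Step 1 — Convert each phasor to rectangular form:
  V1 = 48·(cos(119.5°) + j·sin(119.5°)) = -23.64 + j41.78 V
  V2 = 16.3·(cos(-146.4°) + j·sin(-146.4°)) = -13.58 - j9.02 V
  V3 = 220·(cos(-137.8°) + j·sin(-137.8°)) = -163 - j147.8 V
Step 2 — Sum components: V_total = -200.2 - j115 V.
Step 3 — Convert to polar: |V_total| = 230.9 V, ∠V_total = -150.1°.

V_total = 230.9∠-150.1° V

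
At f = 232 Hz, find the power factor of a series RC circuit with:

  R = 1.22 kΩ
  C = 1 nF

Step 1 — Angular frequency: ω = 2π·f = 2π·232 = 1458 rad/s.
Step 2 — Component impedances:
  R: Z = R = 1220 Ω
  C: Z = 1/(jωC) = -j/(ω·C) = 0 - j6.86e+05 Ω
Step 3 — Series combination: Z_total = R + C = 1220 - j6.86e+05 Ω = 6.86e+05∠-89.9° Ω.
Step 4 — Power factor: PF = cos(φ) = Re(Z)/|Z| = 1220/6.86e+05 = 0.001778.
Step 5 — Type: Im(Z) = -6.86e+05 ⇒ leading (phase φ = -89.9°).

PF = 0.001778 (leading, φ = -89.9°)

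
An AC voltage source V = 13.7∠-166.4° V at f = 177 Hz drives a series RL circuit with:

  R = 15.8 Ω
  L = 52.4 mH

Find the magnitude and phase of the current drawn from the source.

Step 1 — Angular frequency: ω = 2π·f = 2π·177 = 1112 rad/s.
Step 2 — Component impedances:
  R: Z = R = 15.8 Ω
  L: Z = jωL = j·1112·0.0524 = 0 + j58.28 Ω
Step 3 — Series combination: Z_total = R + L = 15.8 + j58.28 Ω = 60.38∠74.8° Ω.
Step 4 — Source phasor: V = 13.7∠-166.4° V = -13.32 - j3.221 V.
Step 5 — Ohm's law: I = V / Z_total = (-13.32 - j3.221) / (15.8 + j58.28) = -0.1092 + j0.1989 A.
Step 6 — Convert to polar: |I| = 0.2269 A, ∠I = 118.8°.

I = 0.2269∠118.8° A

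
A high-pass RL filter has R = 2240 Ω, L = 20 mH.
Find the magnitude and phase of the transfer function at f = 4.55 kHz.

Step 1 — Angular frequency: ω = 2π·4550 = 2.859e+04 rad/s.
Step 2 — Transfer function: H(jω) = jωL/(R + jωL).
Step 3 — Numerator jωL = j·571.8; denominator R + jωL = 2240 + j571.8.
Step 4 — H = 0.06117 + j0.2396.
Step 5 — Magnitude: |H| = 0.2473 (-12.1 dB); phase: φ = 75.7°.

|H| = 0.2473 (-12.1 dB), φ = 75.7°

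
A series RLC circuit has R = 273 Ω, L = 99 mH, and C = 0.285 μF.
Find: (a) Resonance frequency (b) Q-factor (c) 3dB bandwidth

Step 1 — Resonance: ω₀ = 1/√(LC) = 1/√(0.099·2.85e-07) = 5953 rad/s.
Step 2 — f₀ = ω₀/(2π) = 947.5 Hz.
Step 3 — Series Q: Q = ω₀L/R = 5953·0.099/273 = 2.159.
Step 4 — Bandwidth: Δω = ω₀/Q = 2758 rad/s; BW = Δω/(2π) = 438.9 Hz.

(a) f₀ = 947.5 Hz  (b) Q = 2.159  (c) BW = 438.9 Hz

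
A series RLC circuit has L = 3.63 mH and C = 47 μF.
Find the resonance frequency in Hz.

Step 1 — Resonance condition Im(Z)=0 gives ω₀ = 1/√(LC).
Step 2 — ω₀ = 1/√(0.00363·4.7e-05) = 2421 rad/s.
Step 3 — f₀ = ω₀/(2π) = 385.3 Hz.

f₀ = 385.3 Hz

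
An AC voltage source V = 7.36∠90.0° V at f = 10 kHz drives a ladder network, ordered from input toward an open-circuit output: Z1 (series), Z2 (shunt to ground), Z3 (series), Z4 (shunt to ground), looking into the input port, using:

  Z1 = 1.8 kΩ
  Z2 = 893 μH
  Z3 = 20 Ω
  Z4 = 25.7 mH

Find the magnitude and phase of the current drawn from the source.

Step 1 — Angular frequency: ω = 2π·f = 2π·1e+04 = 6.283e+04 rad/s.
Step 2 — Component impedances:
  Z1: Z = R = 1800 Ω
  Z2: Z = jωL = j·6.283e+04·0.000893 = 0 + j56.11 Ω
  Z3: Z = R = 20 Ω
  Z4: Z = jωL = j·6.283e+04·0.0257 = 0 + j1615 Ω
Step 3 — Ladder network (open output): work backward from the far end, alternating series and parallel combinations. Z_in = 1800 + j54.22 Ω = 1801∠1.7° Ω.
Step 4 — Source phasor: V = 7.36∠90.0° V = 0 + j7.36 V.
Step 5 — Ohm's law: I = V / Z_total = (0 + j7.36) / (1800 + j54.22) = 0.0001231 + j0.004085 A.
Step 6 — Convert to polar: |I| = 0.004087 A, ∠I = 88.3°.

I = 0.004087∠88.3° A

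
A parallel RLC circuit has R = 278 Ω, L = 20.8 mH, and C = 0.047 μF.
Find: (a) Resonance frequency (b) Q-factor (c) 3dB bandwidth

Step 1 — Resonance: ω₀ = 1/√(LC) = 1/√(0.0208·4.7e-08) = 3.198e+04 rad/s.
Step 2 — f₀ = ω₀/(2π) = 5090 Hz.
Step 3 — Parallel Q: Q = R/(ω₀L) = 278/(3.198e+04·0.0208) = 0.4179.
Step 4 — Bandwidth: Δω = ω₀/Q = 7.653e+04 rad/s; BW = Δω/(2π) = 1.218e+04 Hz.

(a) f₀ = 5090 Hz  (b) Q = 0.4179  (c) BW = 1.218e+04 Hz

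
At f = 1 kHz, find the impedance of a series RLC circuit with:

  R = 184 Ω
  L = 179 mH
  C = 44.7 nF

Step 1 — Angular frequency: ω = 2π·f = 2π·1000 = 6283 rad/s.
Step 2 — Component impedances:
  R: Z = R = 184 Ω
  L: Z = jωL = j·6283·0.179 = 0 + j1125 Ω
  C: Z = 1/(jωC) = -j/(ω·C) = 0 - j3561 Ω
Step 3 — Series combination: Z_total = R + L + C = 184 - j2436 Ω = 2443∠-85.7° Ω.

Z = 184 - j2436 Ω = 2443∠-85.7° Ω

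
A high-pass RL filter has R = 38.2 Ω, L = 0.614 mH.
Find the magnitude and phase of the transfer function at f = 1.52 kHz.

Step 1 — Angular frequency: ω = 2π·1520 = 9550 rad/s.
Step 2 — Transfer function: H(jω) = jωL/(R + jωL).
Step 3 — Numerator jωL = j·5.864; denominator R + jωL = 38.2 + j5.864.
Step 4 — H = 0.02302 + j0.15.
Step 5 — Magnitude: |H| = 0.1517 (-16.4 dB); phase: φ = 81.3°.

|H| = 0.1517 (-16.4 dB), φ = 81.3°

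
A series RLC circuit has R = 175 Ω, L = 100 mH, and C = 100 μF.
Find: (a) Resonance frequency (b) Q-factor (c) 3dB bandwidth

Step 1 — Resonance condition Im(Z)=0 gives ω₀ = 1/√(LC).
Step 2 — ω₀ = 1/√(0.1·0.0001) = 316.2 rad/s.
Step 3 — f₀ = ω₀/(2π) = 50.33 Hz.
Step 4 — Series Q: Q = ω₀L/R = 316.2·0.1/175 = 0.1807.
Step 5 — 3dB bandwidth: Δω = ω₀/Q = 1750 rad/s; BW = Δω/(2π) = 278.5 Hz.

(a) f₀ = 50.33 Hz  (b) Q = 0.1807  (c) BW = 278.5 Hz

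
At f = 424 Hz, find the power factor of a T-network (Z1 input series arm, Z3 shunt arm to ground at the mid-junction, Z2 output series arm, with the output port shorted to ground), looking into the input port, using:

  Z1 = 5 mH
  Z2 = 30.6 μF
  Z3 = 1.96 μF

Step 1 — Angular frequency: ω = 2π·f = 2π·424 = 2664 rad/s.
Step 2 — Component impedances:
  Z1: Z = jωL = j·2664·0.005 = 0 + j13.32 Ω
  Z2: Z = 1/(jωC) = -j/(ω·C) = 0 - j12.27 Ω
  Z3: Z = 1/(jωC) = -j/(ω·C) = 0 - j191.5 Ω
Step 3 — With the output port shorted to ground, the output series arm Z2 runs from the junction to ground; the shunt arm Z3 also runs from the junction to ground. They appear in parallel: Z3 || Z2 = 0 - j11.53 Ω.
Step 4 — Series with input arm Z1: Z_in = Z1 + (Z3 || Z2) = 0 + j1.792 Ω = 1.792∠90.0° Ω.
Step 5 — Power factor: PF = cos(φ) = Re(Z)/|Z| = 0/1.792 = 0.
Step 6 — Type: Im(Z) = 1.792 ⇒ lagging (phase φ = 90.0°).

PF = 0 (lagging, φ = 90.0°)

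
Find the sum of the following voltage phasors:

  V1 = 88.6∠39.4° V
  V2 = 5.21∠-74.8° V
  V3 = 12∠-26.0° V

Step 1 — Convert each phasor to rectangular form:
  V1 = 88.6·(cos(39.4°) + j·sin(39.4°)) = 68.46 + j56.24 V
  V2 = 5.21·(cos(-74.8°) + j·sin(-74.8°)) = 1.366 - j5.028 V
  V3 = 12·(cos(-26.0°) + j·sin(-26.0°)) = 10.79 - j5.26 V
Step 2 — Sum components: V_total = 80.62 + j45.95 V.
Step 3 — Convert to polar: |V_total| = 92.79 V, ∠V_total = 29.7°.

V_total = 92.79∠29.7° V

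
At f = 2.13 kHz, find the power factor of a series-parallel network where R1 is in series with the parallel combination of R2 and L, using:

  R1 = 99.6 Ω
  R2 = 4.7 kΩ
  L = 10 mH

Step 1 — Angular frequency: ω = 2π·f = 2π·2130 = 1.338e+04 rad/s.
Step 2 — Component impedances:
  R1: Z = R = 99.6 Ω
  R2: Z = R = 4700 Ω
  L: Z = jωL = j·1.338e+04·0.01 = 0 + j133.8 Ω
Step 3 — Parallel branch: R2 || L = 1/(1/R2 + 1/L) = 3.808 + j133.7 Ω.
Step 4 — Series with R1: Z_total = R1 + (R2 || L) = 103.4 + j133.7 Ω = 169∠52.3° Ω.
Step 5 — Power factor: PF = cos(φ) = Re(Z)/|Z| = 103.41/169.04 = 0.6117.
Step 6 — Type: Im(Z) = 133.7 ⇒ lagging (phase φ = 52.3°).

PF = 0.6117 (lagging, φ = 52.3°)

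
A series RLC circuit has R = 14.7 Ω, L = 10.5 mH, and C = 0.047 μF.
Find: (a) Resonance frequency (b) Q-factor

Step 1 — Resonance condition Im(Z)=0 gives ω₀ = 1/√(LC).
Step 2 — ω₀ = 1/√(0.0105·4.7e-08) = 4.501e+04 rad/s.
Step 3 — f₀ = ω₀/(2π) = 7164 Hz.
Step 4 — Series Q: Q = ω₀L/R = 4.501e+04·0.0105/14.7 = 32.15.

(a) f₀ = 7164 Hz  (b) Q = 32.15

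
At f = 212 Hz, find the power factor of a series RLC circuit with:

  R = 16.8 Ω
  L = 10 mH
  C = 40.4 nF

Step 1 — Angular frequency: ω = 2π·f = 2π·212 = 1332 rad/s.
Step 2 — Component impedances:
  R: Z = R = 16.8 Ω
  L: Z = jωL = j·1332·0.01 = 0 + j13.32 Ω
  C: Z = 1/(jωC) = -j/(ω·C) = 0 - j1.858e+04 Ω
Step 3 — Series combination: Z_total = R + L + C = 16.8 - j1.857e+04 Ω = 1.857e+04∠-89.9° Ω.
Step 4 — Power factor: PF = cos(φ) = Re(Z)/|Z| = 16.8/1.857e+04 = 0.0009047.
Step 5 — Type: Im(Z) = -1.857e+04 ⇒ leading (phase φ = -89.9°).

PF = 0.0009047 (leading, φ = -89.9°)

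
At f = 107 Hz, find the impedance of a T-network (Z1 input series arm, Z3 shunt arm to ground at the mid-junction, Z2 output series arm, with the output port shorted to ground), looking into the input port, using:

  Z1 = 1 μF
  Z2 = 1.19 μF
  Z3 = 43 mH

Step 1 — Angular frequency: ω = 2π·f = 2π·107 = 672.3 rad/s.
Step 2 — Component impedances:
  Z1: Z = 1/(jωC) = -j/(ω·C) = 0 - j1487 Ω
  Z2: Z = 1/(jωC) = -j/(ω·C) = 0 - j1250 Ω
  Z3: Z = jωL = j·672.3·0.043 = 0 + j28.91 Ω
Step 3 — With the output port shorted to ground, the output series arm Z2 runs from the junction to ground; the shunt arm Z3 also runs from the junction to ground. They appear in parallel: Z3 || Z2 = 0 + j29.59 Ω.
Step 4 — Series with input arm Z1: Z_in = Z1 + (Z3 || Z2) = 0 - j1458 Ω = 1458∠-90.0° Ω.

Z = 0 - j1458 Ω = 1458∠-90.0° Ω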